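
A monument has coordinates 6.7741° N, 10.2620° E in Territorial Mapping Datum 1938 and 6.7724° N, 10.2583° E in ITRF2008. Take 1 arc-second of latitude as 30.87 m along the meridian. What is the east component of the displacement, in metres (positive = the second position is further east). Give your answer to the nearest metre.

Δφ = 6.7724° − 6.7741° = -0.0017°; Δλ = 10.2583° − 10.2620° = -0.0037°.
1° of latitude = 3600 × 30.87 = 111132 m.
ΔN = Δφ × 111132 = -188.9 m; ΔE = Δλ × 111132 × cos(6.7741°) = -0.0037 × 111132 × 0.993019 = -408.3 m.

ΔE = -408 m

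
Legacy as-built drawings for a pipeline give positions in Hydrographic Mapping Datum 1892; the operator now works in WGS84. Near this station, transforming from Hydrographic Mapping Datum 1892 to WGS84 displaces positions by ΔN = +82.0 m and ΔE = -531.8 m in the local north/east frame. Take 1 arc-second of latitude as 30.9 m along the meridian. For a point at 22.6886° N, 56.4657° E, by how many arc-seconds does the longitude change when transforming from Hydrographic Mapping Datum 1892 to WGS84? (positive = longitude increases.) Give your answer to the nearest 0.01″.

At latitude 22.6886°, cos φ = 0.922615.
1″ of longitude at this latitude = 30.90 × cos φ = 28.5088 m, so Δλ = -531.8 / 28.5088 = -18.654″.

Δλ = -18.65″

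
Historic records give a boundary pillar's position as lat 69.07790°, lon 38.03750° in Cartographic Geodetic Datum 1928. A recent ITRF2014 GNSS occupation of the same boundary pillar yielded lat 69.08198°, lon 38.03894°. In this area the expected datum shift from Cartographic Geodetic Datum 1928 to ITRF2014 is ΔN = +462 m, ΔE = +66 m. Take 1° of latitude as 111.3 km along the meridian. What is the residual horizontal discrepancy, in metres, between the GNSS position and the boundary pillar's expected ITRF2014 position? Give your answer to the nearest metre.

12 m

Observed coordinate differences: Δφ = +0.00408°, Δλ = +0.00144°.
Converting to metres (1° lat = 111300 m, cos φ = 0.357098): observed ΔN = 454.1 m, observed ΔE = 57.2 m.
Subtracting the expected shift leaves a residual of 454.1 − (462) = -7.9 m north and 57.2 − (66) = -8.8 m east.
Residual distance = √((-7.9)² + (-8.8)²) = 11.8 m.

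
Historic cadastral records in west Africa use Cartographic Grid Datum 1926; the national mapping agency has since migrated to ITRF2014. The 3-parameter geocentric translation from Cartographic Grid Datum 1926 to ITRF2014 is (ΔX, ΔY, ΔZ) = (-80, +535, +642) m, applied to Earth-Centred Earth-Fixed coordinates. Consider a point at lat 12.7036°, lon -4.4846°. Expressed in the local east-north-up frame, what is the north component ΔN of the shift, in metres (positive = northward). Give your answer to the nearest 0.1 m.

ΔN = 653.0 m

The local north axis is (−sin φ cos λ, −sin φ sin λ, cos φ), giving ΔN = 17.539 + 9.199 + 626.284 = 653.02 m.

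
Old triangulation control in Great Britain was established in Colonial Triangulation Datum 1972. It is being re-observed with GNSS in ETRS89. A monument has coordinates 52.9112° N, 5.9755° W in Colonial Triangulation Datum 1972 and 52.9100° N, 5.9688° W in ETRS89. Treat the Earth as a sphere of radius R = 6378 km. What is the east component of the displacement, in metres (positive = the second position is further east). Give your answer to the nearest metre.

Δφ = 52.9100° − 52.9112° = -0.0012°; Δλ = -5.9688° − -5.9755° = +0.0067°.
1° along a meridian = πR/180 = 111317 m.
ΔN = Δφ × 111317 = -133.6 m; ΔE = Δλ × 111317 × cos(52.9112°) = +0.0067 × 111317 × 0.603052 = 449.8 m.

ΔE = 450 m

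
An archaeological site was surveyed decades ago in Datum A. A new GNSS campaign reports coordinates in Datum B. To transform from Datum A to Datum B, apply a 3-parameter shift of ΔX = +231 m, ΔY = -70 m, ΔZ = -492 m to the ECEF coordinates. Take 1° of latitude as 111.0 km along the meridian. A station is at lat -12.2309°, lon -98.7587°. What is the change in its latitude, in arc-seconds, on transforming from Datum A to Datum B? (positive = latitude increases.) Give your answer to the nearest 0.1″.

sin φ = -0.211852, cos φ = 0.977302, sin λ = -0.988338, cos λ = -0.152273.
North component: ΔN = −sin φ cos λ·ΔX − sin φ sin λ·ΔY + cos φ·ΔZ = −(-0.211852)(-0.152273)(231) − (-0.211852)(-0.988338)(-70) + (0.977302)(-492) = -473.63 m.
1° of latitude spans 111000 m, so Δφ = -473.63 / 111000 × 3600 = -15.361″.

Δφ = -15.4″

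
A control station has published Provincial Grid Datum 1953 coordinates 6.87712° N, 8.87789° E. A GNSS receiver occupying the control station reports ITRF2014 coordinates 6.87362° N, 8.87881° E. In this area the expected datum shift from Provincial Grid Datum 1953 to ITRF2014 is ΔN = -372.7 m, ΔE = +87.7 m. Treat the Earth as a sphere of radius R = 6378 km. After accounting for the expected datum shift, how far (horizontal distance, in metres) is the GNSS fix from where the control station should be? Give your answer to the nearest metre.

Observed coordinate differences: Δφ = -0.00350°, Δλ = +0.00092°.
Converting to metres (1° lat = 111317 m, cos φ = 0.992805): observed ΔN = -389.6 m, observed ΔE = 101.7 m.
Subtracting the expected shift leaves a residual of -389.6 − (-372.7) = -16.9 m north and 101.7 − (87.7) = 14.0 m east.
Residual distance = √((-16.9)² + 14.0²) = 21.9 m.

22 m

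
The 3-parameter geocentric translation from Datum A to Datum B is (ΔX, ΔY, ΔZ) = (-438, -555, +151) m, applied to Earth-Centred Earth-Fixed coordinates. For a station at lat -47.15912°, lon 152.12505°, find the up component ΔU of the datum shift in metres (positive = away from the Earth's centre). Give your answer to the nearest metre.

The local up (radial) axis is (cos φ cos λ, cos φ sin λ, sin φ), giving ΔU = 263.268 − 176.442 − 110.720 = -23.89 m.

ΔU = -24 m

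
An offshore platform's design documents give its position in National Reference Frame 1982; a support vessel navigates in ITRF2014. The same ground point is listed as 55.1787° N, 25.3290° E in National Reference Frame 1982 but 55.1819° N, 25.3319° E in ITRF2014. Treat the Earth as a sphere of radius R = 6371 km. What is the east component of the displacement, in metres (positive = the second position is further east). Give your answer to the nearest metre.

ΔE = 184 m

Δφ = 55.1819° − 55.1787° = +0.0032°; Δλ = 25.3319° − 25.3290° = +0.0029°.
1° along a meridian = πR/180 = 111195 m.
ΔN = Δφ × 111195 = 355.8 m; ΔE = Δλ × 111195 × cos(55.1787°) = +0.0029 × 111195 × 0.571019 = 184.1 m.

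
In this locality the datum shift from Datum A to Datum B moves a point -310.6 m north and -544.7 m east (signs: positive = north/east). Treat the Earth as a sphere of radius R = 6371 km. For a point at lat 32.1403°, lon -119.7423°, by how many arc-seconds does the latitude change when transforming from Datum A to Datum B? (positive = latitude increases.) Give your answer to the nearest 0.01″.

Δφ = -10.06″

On a sphere of radius R, 1 rad of latitude = R, so Δφ = ΔN / R = -310.6 / 6371000 = -4.8752e-05 rad = -10.056″.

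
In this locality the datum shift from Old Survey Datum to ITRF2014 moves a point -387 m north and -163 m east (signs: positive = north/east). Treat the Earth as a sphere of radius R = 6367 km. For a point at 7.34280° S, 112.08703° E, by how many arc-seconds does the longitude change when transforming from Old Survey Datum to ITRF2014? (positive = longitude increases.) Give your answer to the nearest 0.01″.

At latitude -7.34280°, cos φ = 0.991799.
One radian of longitude at latitude φ spans R cos φ, so Δλ = ΔE / (R cos φ) = -163.0 / (6367000 × 0.991799) = -2.5812e-05 rad = -5.324″.

Δλ = -5.32″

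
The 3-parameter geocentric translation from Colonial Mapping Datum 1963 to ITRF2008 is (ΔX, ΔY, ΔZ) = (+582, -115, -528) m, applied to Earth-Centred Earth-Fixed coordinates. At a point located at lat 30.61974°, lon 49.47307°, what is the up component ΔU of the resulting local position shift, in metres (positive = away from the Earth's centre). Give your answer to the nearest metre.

At φ = 30.61974°, λ = 49.47307°: sin φ = 0.509338, cos φ = 0.860567, sin λ = 0.760101, cos λ = 0.649805.
ΔU = cos φ cos λ·ΔX + cos φ sin λ·ΔY + sin φ·ΔZ = (0.860567)(0.649805)(582) + (0.860567)(0.760101)(-115) + (0.509338)(-528) = -18.70 m.

ΔU = -19 m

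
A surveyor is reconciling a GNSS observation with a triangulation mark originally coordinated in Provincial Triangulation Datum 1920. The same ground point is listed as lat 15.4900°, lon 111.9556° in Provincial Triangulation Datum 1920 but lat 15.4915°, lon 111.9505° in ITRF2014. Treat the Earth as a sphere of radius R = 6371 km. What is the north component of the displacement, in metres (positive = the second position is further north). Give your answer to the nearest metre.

ΔN = 167 m

Δφ = 15.4915° − 15.4900° = +0.0015°; Δλ = 111.9505° − 111.9556° = -0.0051°.
1° along a meridian = πR/180 = 111195 m.
ΔN = Δφ × 111195 = 166.8 m; ΔE = Δλ × 111195 × cos(15.4900°) = -0.0051 × 111195 × 0.963677 = -546.5 m.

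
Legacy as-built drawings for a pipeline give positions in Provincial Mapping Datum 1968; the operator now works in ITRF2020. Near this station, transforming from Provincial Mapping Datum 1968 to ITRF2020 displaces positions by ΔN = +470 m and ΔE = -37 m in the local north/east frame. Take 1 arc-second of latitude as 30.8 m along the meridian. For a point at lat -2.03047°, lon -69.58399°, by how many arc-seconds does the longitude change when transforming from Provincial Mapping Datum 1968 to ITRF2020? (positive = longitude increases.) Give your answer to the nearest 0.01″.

Δλ = -1.20″

At latitude -2.03047°, cos φ = 0.999372.
1″ of longitude at this latitude = 30.80 × cos φ = 30.7807 m, so Δλ = -37.0 / 30.7807 = -1.202″.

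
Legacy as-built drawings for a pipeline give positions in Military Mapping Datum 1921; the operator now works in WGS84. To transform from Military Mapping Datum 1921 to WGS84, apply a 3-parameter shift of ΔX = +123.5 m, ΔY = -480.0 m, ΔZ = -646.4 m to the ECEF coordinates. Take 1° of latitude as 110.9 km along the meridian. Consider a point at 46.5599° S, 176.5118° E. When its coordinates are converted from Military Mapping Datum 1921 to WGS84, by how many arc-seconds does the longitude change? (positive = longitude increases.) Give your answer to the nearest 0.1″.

sin φ = -0.726094, cos φ = 0.687596, sin λ = 0.060843, cos λ = -0.998147.
East component: ΔE = −sin λ·ΔX + cos λ·ΔY = −(0.060843)(123.5) + (-0.998147)(-480.0) = 471.60 m.
1° of latitude spans 110900 m; at latitude φ, 1° of longitude spans that × cos φ = 76254.4 m, so Δλ = 471.60 / 76254.4 × 3600 = 22.264″.

Δλ = 22.3″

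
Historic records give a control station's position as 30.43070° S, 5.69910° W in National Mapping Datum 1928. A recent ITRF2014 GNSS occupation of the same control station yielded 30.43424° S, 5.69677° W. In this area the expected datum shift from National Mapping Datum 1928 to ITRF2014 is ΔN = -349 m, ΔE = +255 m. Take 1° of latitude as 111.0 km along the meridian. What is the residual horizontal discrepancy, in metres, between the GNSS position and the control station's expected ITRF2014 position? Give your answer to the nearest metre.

Observed coordinate differences: Δφ = -0.00354°, Δλ = +0.00233°.
Converting to metres (1° lat = 111000 m, cos φ = 0.862242): observed ΔN = -392.9 m, observed ΔE = 223.0 m.
Subtracting the expected shift leaves a residual of -392.9 − (-349) = -43.9 m north and 223.0 − (255) = -32.0 m east.
Residual distance = √((-43.9)² + (-32.0)²) = 54.4 m.

54 m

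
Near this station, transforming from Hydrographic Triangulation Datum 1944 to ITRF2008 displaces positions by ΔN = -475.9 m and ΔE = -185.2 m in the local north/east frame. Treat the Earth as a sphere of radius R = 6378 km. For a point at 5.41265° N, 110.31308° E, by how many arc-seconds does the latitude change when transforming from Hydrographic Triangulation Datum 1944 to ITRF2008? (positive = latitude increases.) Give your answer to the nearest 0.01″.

Δφ = -15.39″

On a sphere of radius R, 1 rad of latitude = R, so Δφ = ΔN / R = -475.9 / 6378000 = -7.4616e-05 rad = -15.391″.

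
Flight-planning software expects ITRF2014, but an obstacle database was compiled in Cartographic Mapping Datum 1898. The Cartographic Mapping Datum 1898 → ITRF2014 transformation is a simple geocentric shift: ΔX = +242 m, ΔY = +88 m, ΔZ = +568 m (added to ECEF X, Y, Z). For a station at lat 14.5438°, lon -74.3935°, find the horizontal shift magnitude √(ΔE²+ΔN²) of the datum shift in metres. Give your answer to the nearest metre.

The local east axis at (φ, λ) is (−sin λ, cos λ, 0), so ΔE = −sin(-74.3935°)·242 + cos(-74.3935°)·88 = 256.75 m.
The local north axis is (−sin φ cos λ, −sin φ sin λ, cos φ), giving ΔN = -16.349 + 21.284 + 549.799 = 554.73 m.
Horizontal magnitude = √(ΔE² + ΔN²) = √(256.75² + 554.73²) = 611.27 m.

611 m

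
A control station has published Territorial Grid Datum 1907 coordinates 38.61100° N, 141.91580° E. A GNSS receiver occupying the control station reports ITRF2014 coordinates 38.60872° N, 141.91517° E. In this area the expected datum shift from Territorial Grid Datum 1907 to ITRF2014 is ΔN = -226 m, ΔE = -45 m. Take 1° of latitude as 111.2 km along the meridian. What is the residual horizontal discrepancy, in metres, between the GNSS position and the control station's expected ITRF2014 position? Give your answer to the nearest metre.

29 m

Observed coordinate differences: Δφ = -0.00228°, Δλ = -0.00063°.
Converting to metres (1° lat = 111200 m, cos φ = 0.781401): observed ΔN = -253.5 m, observed ΔE = -54.7 m.
Subtracting the expected shift leaves a residual of -253.5 − (-226) = -27.5 m north and -54.7 − (-45) = -9.7 m east.
Residual distance = √((-27.5)² + (-9.7)²) = 29.2 m.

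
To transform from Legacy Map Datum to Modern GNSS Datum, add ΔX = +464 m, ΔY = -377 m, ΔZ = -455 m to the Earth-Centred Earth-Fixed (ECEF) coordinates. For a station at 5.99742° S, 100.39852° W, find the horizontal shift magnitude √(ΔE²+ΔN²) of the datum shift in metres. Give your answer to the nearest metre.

At φ = -5.99742°, λ = -100.39852°: sin φ = -0.104484, cos φ = 0.994527, sin λ = -0.983576, cos λ = -0.180494.
ΔE = −sin λ·ΔX + cos λ·ΔY = −(-0.983576)·(464) + (-0.180494)·(-377) = 524.43 m.
ΔN = −sin φ cos λ·ΔX − sin φ sin λ·ΔY + cos φ·ΔZ = −(-0.104484)(-0.180494)(464) − (-0.104484)(-0.983576)(-377) + (0.994527)(-455) = -422.52 m.
Horizontal magnitude = √(ΔE² + ΔN²) = √(524.43² + (-422.52)²) = 673.46 m.

673 m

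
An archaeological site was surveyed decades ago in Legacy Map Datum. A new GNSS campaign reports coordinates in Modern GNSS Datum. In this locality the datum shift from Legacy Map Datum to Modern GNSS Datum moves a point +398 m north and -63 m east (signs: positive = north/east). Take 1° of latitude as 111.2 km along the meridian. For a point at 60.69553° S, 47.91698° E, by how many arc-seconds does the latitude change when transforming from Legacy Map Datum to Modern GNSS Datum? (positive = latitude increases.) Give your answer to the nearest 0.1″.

Δφ = 12.9″

1° of latitude = 111.2 km, so Δφ = 398.0 / 111200 = 0.0035791° = 12.885″.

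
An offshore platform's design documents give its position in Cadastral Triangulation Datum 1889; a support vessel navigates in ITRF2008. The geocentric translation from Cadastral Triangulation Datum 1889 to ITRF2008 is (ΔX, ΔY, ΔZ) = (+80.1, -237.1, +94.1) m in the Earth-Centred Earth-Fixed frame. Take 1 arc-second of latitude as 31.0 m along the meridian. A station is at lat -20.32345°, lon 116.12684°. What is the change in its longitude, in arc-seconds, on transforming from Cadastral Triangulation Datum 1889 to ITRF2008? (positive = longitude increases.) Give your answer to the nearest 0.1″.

sin φ = -0.347319, cos φ = 0.937747, sin λ = 0.897821, cos λ = -0.440360.
East component: ΔE = −sin λ·ΔX + cos λ·ΔY = −(0.897821)(80.1) + (-0.440360)(-237.1) = 32.49 m.
1° of latitude spans 3600 × 31.00 = 111600 m; at latitude φ, 1° of longitude spans that × cos φ = 104652.5 m, so Δλ = 32.49 / 104652.5 × 3600 = 1.118″.

Δλ = 1.1″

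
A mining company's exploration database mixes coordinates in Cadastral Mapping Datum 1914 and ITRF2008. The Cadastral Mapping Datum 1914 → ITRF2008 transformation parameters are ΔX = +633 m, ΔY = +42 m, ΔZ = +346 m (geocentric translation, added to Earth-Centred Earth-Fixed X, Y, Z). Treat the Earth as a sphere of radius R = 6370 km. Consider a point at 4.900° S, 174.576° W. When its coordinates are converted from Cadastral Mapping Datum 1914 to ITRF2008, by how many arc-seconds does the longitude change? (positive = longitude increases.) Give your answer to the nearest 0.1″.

Δλ = 0.6″

sin φ = -0.085417, cos φ = 0.996345, sin λ = -0.094525, cos λ = -0.995522.
East component: ΔE = −sin λ·ΔX + cos λ·ΔY = −(-0.094525)(633) + (-0.995522)(42) = 18.02 m.
1° of latitude spans πR/180 = 111177 m; at latitude φ, 1° of longitude spans that × cos φ = 110771.2 m, so Δλ = 18.02 / 110771.2 × 3600 = 0.586″.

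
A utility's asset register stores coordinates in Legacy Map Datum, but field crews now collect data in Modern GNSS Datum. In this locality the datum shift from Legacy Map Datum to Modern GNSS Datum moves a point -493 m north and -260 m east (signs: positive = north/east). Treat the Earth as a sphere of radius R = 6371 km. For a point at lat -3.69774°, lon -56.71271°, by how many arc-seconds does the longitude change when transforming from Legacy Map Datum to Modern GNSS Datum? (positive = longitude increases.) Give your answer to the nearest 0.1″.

At latitude -3.69774°, cos φ = 0.997918.
One radian of longitude at latitude φ spans R cos φ, so Δλ = ΔE / (R cos φ) = -260.0 / (6371000 × 0.997918) = -4.0895e-05 rad = -8.435″.

Δλ = -8.4″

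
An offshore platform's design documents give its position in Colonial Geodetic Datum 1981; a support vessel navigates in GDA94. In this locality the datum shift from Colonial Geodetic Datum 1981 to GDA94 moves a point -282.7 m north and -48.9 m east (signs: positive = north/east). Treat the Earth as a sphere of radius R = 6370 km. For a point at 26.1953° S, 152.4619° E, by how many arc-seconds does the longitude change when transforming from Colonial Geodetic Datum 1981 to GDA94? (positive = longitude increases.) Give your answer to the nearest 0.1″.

Δλ = -1.8″

At latitude -26.1953°, cos φ = 0.897295.
One radian of longitude at latitude φ spans R cos φ, so Δλ = ΔE / (R cos φ) = -48.9 / (6370000 × 0.897295) = -8.5553e-06 rad = -1.765″.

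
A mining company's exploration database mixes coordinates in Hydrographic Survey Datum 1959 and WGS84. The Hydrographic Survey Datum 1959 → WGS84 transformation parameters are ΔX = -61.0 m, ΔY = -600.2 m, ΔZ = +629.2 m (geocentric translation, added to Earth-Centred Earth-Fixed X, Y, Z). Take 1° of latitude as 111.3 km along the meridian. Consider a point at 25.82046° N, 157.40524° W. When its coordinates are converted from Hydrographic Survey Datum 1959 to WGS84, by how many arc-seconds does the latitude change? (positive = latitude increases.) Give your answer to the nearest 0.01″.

sin φ = 0.435553, cos φ = 0.900163, sin λ = -0.384211, cos λ = -0.923245.
North component: ΔN = −sin φ cos λ·ΔX − sin φ sin λ·ΔY + cos φ·ΔZ = −(0.435553)(-0.923245)(-61.0) − (0.435553)(-0.384211)(-600.2) + (0.900163)(629.2) = 441.41 m.
1° of latitude spans 111300 m, so Δφ = 441.41 / 111300 × 3600 = 14.278″.

Δφ = 14.28″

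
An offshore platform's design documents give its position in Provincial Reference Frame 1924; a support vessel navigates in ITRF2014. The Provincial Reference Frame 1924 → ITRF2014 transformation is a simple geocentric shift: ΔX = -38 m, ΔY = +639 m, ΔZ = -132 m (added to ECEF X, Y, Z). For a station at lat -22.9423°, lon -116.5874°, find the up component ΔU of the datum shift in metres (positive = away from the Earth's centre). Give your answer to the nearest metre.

ΔU = -459 m

At φ = -22.9423°, λ = -116.5874°: sin φ = -0.389804, cos φ = 0.920898, sin λ = -0.894253, cos λ = -0.447562.
ΔU = cos φ cos λ·ΔX + cos φ sin λ·ΔY + sin φ·ΔZ = (0.920898)(-0.447562)(-38) + (0.920898)(-0.894253)(639) + (-0.389804)(-132) = -459.11 m.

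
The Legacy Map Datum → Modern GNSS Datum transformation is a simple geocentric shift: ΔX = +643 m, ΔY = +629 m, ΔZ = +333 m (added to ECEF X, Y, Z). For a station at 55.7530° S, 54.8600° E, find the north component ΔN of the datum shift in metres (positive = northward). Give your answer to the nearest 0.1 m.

The local north axis is (−sin φ cos λ, −sin φ sin λ, cos φ), giving ΔN = 305.928 + 425.183 + 187.400 = 918.51 m.

ΔN = 918.5 m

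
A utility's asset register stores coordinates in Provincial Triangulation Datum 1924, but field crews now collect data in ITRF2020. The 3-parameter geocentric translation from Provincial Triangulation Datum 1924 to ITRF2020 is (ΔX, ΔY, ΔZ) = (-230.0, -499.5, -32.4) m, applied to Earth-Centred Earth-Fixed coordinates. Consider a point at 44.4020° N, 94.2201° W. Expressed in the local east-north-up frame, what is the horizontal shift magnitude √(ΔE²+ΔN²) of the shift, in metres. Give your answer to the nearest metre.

429 m

The local east axis at (φ, λ) is (−sin λ, cos λ, 0), so ΔE = −sin(-94.2201°)·(-230.0) + cos(-94.2201°)·(-499.5) = -192.62 m.
The local north axis is (−sin φ cos λ, −sin φ sin λ, cos φ), giving ΔN = -11.842 − 348.547 − 23.148 = -383.54 m.
Horizontal magnitude = √(ΔE² + ΔN²) = √((-192.62)² + (-383.54)²) = 429.19 m.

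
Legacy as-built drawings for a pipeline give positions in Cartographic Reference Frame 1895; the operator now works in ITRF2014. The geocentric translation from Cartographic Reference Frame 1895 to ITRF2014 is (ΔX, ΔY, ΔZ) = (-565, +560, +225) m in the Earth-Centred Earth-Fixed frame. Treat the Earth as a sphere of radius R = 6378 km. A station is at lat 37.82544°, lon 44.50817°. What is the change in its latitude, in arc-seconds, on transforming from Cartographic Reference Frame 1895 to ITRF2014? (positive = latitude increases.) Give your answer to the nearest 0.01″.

Δφ = 5.95″

sin φ = 0.613258, cos φ = 0.789883, sin λ = 0.701011, cos λ = 0.713150.
North component: ΔN = −sin φ cos λ·ΔX − sin φ sin λ·ΔY + cos φ·ΔZ = −(0.613258)(0.713150)(-565) − (0.613258)(0.701011)(560) + (0.789883)(225) = 184.08 m.
1° of latitude spans πR/180 = 111317 m, so Δφ = 184.08 / 111317 × 3600 = 5.953″.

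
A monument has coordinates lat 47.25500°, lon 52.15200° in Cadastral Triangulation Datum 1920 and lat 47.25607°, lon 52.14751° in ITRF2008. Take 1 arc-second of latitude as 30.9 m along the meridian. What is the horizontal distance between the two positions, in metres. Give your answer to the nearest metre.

Δφ = 47.25607° − 47.25500° = +0.00107°; Δλ = 52.14751° − 52.15200° = -0.00449°.
1° of latitude = 3600 × 30.90 = 111240 m.
ΔN = Δφ × 111240 = 119.0 m; ΔE = Δλ × 111240 × cos(47.25500°) = -0.00449 × 111240 × 0.678737 = -339.0 m.
Distance = √(ΔE² + ΔN²) = √((-339.0)² + 119.0²) = 359.3 m.

359 m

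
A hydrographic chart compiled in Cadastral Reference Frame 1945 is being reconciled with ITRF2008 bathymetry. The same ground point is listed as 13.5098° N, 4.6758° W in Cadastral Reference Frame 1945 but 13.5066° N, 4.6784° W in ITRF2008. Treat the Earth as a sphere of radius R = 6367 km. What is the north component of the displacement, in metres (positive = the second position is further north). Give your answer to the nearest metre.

Δφ = 13.5066° − 13.5098° = -0.0032°; Δλ = -4.6784° − -4.6758° = -0.0026°.
1° along a meridian = πR/180 = 111125 m.
ΔN = Δφ × 111125 = -355.6 m; ΔE = Δλ × 111125 × cos(13.5098°) = -0.0026 × 111125 × 0.972330 = -280.9 m.

ΔN = -356 m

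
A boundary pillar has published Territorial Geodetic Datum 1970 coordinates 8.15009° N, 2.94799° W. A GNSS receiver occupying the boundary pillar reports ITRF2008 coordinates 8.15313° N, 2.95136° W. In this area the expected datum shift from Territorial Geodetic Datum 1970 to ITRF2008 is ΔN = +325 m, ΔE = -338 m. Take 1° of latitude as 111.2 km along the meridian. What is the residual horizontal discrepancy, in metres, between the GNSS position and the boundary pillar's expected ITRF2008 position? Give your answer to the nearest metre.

Observed coordinate differences: Δφ = +0.00304°, Δλ = -0.00337°.
Converting to metres (1° lat = 111200 m, cos φ = 0.989900): observed ΔN = 338.0 m, observed ΔE = -371.0 m.
Subtracting the expected shift leaves a residual of 338.0 − (325) = 13.0 m north and -371.0 − (-338) = -33.0 m east.
Residual distance = √(13.0² + (-33.0)²) = 35.4 m.

35 m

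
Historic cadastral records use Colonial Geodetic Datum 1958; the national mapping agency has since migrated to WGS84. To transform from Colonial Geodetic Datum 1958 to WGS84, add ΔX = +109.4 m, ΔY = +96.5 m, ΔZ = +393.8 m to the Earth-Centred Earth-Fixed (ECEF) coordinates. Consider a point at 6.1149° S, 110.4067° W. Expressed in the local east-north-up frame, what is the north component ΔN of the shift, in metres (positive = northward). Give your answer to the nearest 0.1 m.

ΔN = 377.9 m

The local north axis is (−sin φ cos λ, −sin φ sin λ, cos φ), giving ΔN = -4.063 − 9.634 + 391.559 = 377.86 m.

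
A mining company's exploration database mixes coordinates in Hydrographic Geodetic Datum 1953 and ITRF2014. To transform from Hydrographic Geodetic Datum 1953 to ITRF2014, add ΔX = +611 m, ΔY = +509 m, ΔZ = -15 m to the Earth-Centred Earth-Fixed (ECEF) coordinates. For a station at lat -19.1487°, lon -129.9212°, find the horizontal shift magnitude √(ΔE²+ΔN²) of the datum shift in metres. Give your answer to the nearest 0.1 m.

The local east axis at (φ, λ) is (−sin λ, cos λ, 0), so ΔE = −sin(-129.9212°)·611 + cos(-129.9212°)·509 = 141.95 m.
The local north axis is (−sin φ cos λ, −sin φ sin λ, cos φ), giving ΔN = -128.617 − 128.048 − 14.170 = -270.84 m.
Horizontal magnitude = √(ΔE² + ΔN²) = √(141.95² + (-270.84)²) = 305.78 m.

305.8 m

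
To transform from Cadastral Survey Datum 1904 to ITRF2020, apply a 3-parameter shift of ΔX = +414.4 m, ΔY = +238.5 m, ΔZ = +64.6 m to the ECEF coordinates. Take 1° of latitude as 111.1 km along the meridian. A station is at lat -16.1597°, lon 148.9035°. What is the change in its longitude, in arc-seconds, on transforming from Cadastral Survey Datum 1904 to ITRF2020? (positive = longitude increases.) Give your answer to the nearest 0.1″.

sin φ = -0.278316, cos φ = 0.960490, sin λ = 0.516481, cos λ = -0.856299.
East component: ΔE = −sin λ·ΔX + cos λ·ΔY = −(0.516481)(414.4) + (-0.856299)(238.5) = -418.26 m.
1° of latitude spans 111100 m; at latitude φ, 1° of longitude spans that × cos φ = 106710.4 m, so Δλ = -418.26 / 106710.4 × 3600 = -14.110″.

Δλ = -14.1″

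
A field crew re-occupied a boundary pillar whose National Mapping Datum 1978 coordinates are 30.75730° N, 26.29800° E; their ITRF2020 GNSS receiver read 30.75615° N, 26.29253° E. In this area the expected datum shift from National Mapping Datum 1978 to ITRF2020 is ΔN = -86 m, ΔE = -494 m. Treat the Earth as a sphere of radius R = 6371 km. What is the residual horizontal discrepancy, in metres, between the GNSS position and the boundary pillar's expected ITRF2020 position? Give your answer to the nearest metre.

Observed coordinate differences: Δφ = -0.00115°, Δλ = -0.00547°.
Converting to metres (1° lat = 111195 m, cos φ = 0.859341): observed ΔN = -127.9 m, observed ΔE = -522.7 m.
Subtracting the expected shift leaves a residual of -127.9 − (-86) = -41.9 m north and -522.7 − (-494) = -28.7 m east.
Residual distance = √((-41.9)² + (-28.7)²) = 50.8 m.

51 m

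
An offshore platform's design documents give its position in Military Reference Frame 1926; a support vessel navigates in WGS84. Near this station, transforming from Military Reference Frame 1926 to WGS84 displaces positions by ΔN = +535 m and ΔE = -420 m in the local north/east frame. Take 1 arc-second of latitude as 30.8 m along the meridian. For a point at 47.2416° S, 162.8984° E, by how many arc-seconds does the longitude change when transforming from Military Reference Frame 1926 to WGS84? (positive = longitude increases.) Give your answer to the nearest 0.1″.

Δλ = -20.1″

At latitude -47.2416°, cos φ = 0.678908.
1″ of longitude at this latitude = 30.80 × cos φ = 20.9104 m, so Δλ = -420.0 / 20.9104 = -20.086″.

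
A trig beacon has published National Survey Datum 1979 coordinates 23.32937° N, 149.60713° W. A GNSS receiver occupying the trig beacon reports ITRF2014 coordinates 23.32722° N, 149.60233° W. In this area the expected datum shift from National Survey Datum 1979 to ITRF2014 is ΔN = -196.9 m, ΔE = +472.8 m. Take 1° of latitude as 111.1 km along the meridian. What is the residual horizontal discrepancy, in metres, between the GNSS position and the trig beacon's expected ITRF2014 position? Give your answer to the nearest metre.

Observed coordinate differences: Δφ = -0.00215°, Δλ = +0.00480°.
Converting to metres (1° lat = 111100 m, cos φ = 0.918244): observed ΔN = -238.9 m, observed ΔE = 489.7 m.
Subtracting the expected shift leaves a residual of -238.9 − (-196.9) = -42.0 m north and 489.7 − (472.8) = 16.9 m east.
Residual distance = √((-42.0)² + 16.9²) = 45.2 m.

45 m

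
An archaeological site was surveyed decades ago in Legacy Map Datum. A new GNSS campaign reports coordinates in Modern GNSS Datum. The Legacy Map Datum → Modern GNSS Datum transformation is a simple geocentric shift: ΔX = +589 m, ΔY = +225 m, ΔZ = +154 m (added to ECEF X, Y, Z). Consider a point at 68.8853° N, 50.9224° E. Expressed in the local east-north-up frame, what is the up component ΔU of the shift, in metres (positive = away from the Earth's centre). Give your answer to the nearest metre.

At φ = 68.8853°, λ = 50.9224°: sin φ = 0.932861, cos φ = 0.360236, sin λ = 0.776293, cos λ = 0.630372.
ΔU = cos φ cos λ·ΔX + cos φ sin λ·ΔY + sin φ·ΔZ = (0.360236)(0.630372)(589) + (0.360236)(0.776293)(225) + (0.932861)(154) = 340.33 m.

ΔU = 340 m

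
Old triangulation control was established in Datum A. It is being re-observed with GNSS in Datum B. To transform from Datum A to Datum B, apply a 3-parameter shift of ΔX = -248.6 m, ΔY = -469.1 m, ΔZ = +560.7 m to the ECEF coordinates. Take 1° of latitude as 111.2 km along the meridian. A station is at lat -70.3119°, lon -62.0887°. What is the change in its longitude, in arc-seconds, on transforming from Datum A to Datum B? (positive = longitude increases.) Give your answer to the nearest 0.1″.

sin φ = -0.941541, cos φ = 0.336900, sin λ = -0.883673, cos λ = 0.468104.
East component: ΔE = −sin λ·ΔX + cos λ·ΔY = −(-0.883673)(-248.6) + (0.468104)(-469.1) = -439.27 m.
1° of latitude spans 111200 m; at latitude φ, 1° of longitude spans that × cos φ = 37463.2 m, so Δλ = -439.27 / 37463.2 × 3600 = -42.211″.

Δλ = -42.2″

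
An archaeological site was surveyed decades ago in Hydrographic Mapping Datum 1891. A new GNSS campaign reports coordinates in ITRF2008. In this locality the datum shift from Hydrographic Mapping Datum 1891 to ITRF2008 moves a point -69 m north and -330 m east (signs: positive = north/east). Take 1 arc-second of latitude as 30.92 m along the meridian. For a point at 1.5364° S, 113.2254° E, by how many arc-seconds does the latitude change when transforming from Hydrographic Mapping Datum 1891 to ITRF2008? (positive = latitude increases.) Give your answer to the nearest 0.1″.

Δφ = -2.2″

1″ of latitude = 30.92 m, so Δφ = -69.0 / 30.92 = -2.232″.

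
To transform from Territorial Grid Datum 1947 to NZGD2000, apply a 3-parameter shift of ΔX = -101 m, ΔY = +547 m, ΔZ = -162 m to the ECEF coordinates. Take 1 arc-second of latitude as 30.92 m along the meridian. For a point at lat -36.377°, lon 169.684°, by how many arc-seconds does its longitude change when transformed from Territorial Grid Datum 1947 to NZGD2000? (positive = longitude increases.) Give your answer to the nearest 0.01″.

Δλ = -20.89″

sin φ = -0.593096, cos φ = 0.805132, sin λ = 0.179077, cos λ = -0.983835.
East component: ΔE = −sin λ·ΔX + cos λ·ΔY = −(0.179077)(-101) + (-0.983835)(547) = -520.07 m.
1° of latitude spans 3600 × 30.92 = 111312 m; at latitude φ, 1° of longitude spans that × cos φ = 89620.8 m, so Δλ = -520.07 / 89620.8 × 3600 = -20.891″.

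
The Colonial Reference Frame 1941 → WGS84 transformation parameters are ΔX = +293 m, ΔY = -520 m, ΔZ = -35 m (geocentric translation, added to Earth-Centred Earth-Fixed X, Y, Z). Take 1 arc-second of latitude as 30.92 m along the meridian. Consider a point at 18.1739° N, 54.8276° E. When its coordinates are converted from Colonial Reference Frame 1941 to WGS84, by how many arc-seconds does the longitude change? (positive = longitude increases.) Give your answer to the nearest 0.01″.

Δλ = -18.35″

sin φ = 0.311902, cos φ = 0.950114, sin λ = 0.817422, cos λ = 0.576039.
East component: ΔE = −sin λ·ΔX + cos λ·ΔY = −(0.817422)(293) + (0.576039)(-520) = -539.04 m.
1° of latitude spans 3600 × 30.92 = 111312 m; at latitude φ, 1° of longitude spans that × cos φ = 105759.1 m, so Δλ = -539.04 / 105759.1 × 3600 = -18.349″.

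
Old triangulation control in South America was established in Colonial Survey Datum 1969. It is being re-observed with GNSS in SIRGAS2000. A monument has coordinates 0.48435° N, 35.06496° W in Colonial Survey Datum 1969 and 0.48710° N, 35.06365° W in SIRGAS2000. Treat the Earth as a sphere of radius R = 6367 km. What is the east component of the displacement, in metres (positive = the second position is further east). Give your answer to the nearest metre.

Δφ = 0.48710° − 0.48435° = +0.00275°; Δλ = -35.06365° − -35.06496° = +0.00131°.
1° along a meridian = πR/180 = 111125 m.
ΔN = Δφ × 111125 = 305.6 m; ΔE = Δλ × 111125 × cos(0.48435°) = +0.00131 × 111125 × 0.999964 = 145.6 m.

ΔE = 146 m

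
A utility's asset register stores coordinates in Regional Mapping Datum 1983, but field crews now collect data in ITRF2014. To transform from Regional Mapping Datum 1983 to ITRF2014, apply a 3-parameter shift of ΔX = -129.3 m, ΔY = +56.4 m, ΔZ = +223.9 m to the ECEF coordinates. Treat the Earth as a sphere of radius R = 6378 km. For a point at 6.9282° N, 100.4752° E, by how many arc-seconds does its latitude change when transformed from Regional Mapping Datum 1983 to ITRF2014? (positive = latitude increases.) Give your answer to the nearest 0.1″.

sin φ = 0.120625, cos φ = 0.992698, sin λ = 0.983334, cos λ = -0.181810.
North component: ΔN = −sin φ cos λ·ΔX − sin φ sin λ·ΔY + cos φ·ΔZ = −(0.120625)(-0.181810)(-129.3) − (0.120625)(0.983334)(56.4) + (0.992698)(223.9) = 212.74 m.
1° of latitude spans πR/180 = 111317 m, so Δφ = 212.74 / 111317 × 3600 = 6.880″.

Δφ = 6.9″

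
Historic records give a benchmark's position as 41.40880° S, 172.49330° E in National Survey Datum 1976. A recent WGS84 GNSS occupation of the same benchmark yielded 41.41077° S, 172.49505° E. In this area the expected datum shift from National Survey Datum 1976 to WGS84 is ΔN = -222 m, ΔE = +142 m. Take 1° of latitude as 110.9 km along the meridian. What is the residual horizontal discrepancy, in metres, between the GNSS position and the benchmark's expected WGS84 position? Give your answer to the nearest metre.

Observed coordinate differences: Δφ = -0.00197°, Δλ = +0.00175°.
Converting to metres (1° lat = 110900 m, cos φ = 0.750009): observed ΔN = -218.5 m, observed ΔE = 145.6 m.
Subtracting the expected shift leaves a residual of -218.5 − (-222) = 3.5 m north and 145.6 − (142) = 3.6 m east.
Residual distance = √(3.5² + 3.6²) = 5.0 m.

5 m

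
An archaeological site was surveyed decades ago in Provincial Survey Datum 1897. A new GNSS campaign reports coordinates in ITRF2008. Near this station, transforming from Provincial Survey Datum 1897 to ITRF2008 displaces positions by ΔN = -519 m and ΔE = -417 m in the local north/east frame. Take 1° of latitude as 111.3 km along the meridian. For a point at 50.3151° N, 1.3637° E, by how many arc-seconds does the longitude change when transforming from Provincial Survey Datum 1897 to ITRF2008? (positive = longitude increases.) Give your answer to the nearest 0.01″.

Δλ = -21.12″

At latitude 50.3151°, cos φ = 0.638565.
1° of longitude at this latitude = 111.3 × cos φ = 71.07 km, so Δλ = -417.0 / 71072.3 = -0.0058673° = -21.122″.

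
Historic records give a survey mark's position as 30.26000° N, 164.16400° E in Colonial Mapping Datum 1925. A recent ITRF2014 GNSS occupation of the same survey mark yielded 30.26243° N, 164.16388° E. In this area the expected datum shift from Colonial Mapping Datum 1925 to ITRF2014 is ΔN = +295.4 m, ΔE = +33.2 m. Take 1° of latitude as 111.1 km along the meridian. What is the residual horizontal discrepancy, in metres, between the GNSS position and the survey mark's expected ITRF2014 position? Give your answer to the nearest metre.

Observed coordinate differences: Δφ = +0.00243°, Δλ = -0.00012°.
Converting to metres (1° lat = 111100 m, cos φ = 0.863748): observed ΔN = 270.0 m, observed ΔE = -11.5 m.
Subtracting the expected shift leaves a residual of 270.0 − (295.4) = -25.4 m north and -11.5 − (33.2) = -44.7 m east.
Residual distance = √((-25.4)² + (-44.7)²) = 51.4 m.

51 m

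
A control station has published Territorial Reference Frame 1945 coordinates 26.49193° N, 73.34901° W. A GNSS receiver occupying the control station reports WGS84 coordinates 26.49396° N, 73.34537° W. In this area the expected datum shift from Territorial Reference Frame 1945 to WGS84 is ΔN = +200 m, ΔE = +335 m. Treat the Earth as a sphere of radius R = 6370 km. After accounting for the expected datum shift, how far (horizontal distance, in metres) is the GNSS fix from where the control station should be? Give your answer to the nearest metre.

Observed coordinate differences: Δφ = +0.00203°, Δλ = +0.00364°.
Converting to metres (1° lat = 111177 m, cos φ = 0.894997): observed ΔN = 225.7 m, observed ΔE = 362.2 m.
Subtracting the expected shift leaves a residual of 225.7 − (200) = 25.7 m north and 362.2 − (335) = 27.2 m east.
Residual distance = √(25.7² + 27.2²) = 37.4 m.

37 m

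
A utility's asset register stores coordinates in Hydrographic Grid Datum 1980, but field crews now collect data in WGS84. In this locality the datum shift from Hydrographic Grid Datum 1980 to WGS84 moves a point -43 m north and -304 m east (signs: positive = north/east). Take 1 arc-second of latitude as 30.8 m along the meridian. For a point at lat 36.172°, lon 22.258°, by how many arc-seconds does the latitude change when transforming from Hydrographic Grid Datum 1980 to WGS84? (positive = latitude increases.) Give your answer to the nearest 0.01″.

1″ of latitude = 30.80 m, so Δφ = -43.0 / 30.80 = -1.396″.

Δφ = -1.40″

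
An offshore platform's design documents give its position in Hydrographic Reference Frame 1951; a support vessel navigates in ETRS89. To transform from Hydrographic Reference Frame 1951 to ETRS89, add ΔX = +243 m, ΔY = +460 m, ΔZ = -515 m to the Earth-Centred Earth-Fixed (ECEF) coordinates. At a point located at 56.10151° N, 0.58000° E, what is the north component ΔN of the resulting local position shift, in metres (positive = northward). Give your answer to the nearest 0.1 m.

At φ = 56.10151°, λ = 0.58000°: sin φ = 0.830027, cos φ = 0.557723, sin λ = 0.010123, cos λ = 0.999949.
ΔN = −sin φ cos λ·ΔX − sin φ sin λ·ΔY + cos φ·ΔZ = −(0.830027)(0.999949)(243) − (0.830027)(0.010123)(460) + (0.557723)(-515) = -492.78 m.

ΔN = -492.8 m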